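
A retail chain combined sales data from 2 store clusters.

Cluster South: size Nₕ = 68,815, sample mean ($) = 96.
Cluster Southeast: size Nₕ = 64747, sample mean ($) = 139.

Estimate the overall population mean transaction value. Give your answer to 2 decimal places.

116.85

N = 133562; weights Wₕ = Nₕ/N = (0.5152, 0.4848).
x̄_st = Σ Wₕ·x̄ₕ = 0.5152·96 + 0.4848·139 ≈ 116.8452...
→ 116.85.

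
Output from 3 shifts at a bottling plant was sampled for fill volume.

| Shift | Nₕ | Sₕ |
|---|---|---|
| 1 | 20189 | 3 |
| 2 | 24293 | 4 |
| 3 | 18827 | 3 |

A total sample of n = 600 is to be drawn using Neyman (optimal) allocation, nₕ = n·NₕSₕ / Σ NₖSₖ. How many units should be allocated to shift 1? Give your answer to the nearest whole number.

Σ NₕSₕ = 20189·3 + 24293·4 + 18827·3 = 214220.
Share for 1: 60567/214220 = 0.28273.
n_1 = 600 × 0.28273 = 169.640... → 170.

170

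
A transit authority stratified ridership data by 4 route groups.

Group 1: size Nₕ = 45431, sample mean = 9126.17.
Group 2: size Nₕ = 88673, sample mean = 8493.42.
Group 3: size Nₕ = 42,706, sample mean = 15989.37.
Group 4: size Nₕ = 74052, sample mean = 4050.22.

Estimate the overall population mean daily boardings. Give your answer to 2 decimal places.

8572.51

N = 250862; weights Wₕ = Nₕ/N = (0.1811, 0.3535, 0.1702, 0.2952).
x̄_st = Σ Wₕ·x̄ₕ = 0.1811·9126.17 + 0.3535·8493.42 + 0.1702·15989.37 + 0.2952·4050.22 ≈ 8572.5099...
→ 8572.51.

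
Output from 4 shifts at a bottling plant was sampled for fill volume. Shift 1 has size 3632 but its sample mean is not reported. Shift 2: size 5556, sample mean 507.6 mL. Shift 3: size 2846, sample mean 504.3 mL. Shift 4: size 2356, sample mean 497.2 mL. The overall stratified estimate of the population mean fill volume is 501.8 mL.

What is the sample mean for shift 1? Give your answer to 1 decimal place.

Σ Nₕx̄ₕ = N·μ, so 3632·x̄_1 = 14390·501.8 − (5556·507.6 + 2846·504.3 + 2356·497.2).
= 7220902 − 5426866.6 = 1794035.4.
x̄_1 = 1794035.4 / 3632 = 493.952... → 494.0.

494.0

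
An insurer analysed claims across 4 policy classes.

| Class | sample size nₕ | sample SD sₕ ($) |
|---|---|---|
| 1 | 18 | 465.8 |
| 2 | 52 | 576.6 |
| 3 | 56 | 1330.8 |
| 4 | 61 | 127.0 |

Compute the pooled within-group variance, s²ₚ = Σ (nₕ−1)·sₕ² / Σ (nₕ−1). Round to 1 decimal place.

Degrees of freedom: 17 + 51 + 55 + 60 = 183.
Σ(nₕ−1)sₕ² = 17·216969.64 + 51·332467.56 + 55·1771028.64 + 60·16129 = 119018644.64.
s²ₚ = 119018644.64 / 183 = 650375.107... → 650375.1.

650375.1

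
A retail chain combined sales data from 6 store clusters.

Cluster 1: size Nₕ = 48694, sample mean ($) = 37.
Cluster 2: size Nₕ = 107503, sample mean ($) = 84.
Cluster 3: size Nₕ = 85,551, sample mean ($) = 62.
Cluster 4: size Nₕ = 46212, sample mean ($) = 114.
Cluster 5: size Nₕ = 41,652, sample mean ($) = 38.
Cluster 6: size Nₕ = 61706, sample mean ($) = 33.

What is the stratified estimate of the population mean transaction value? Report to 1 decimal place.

N = 48694 + 107503 + 85551 + 46212 + 41652 + 61706 = 391318.
The stratified mean weights each stratum mean by its population share Nₕ/N.
Σ Nₕx̄ₕ = 48694·37 + 107503·84 + 85551·62 + 46212·114 + 41652·38 + 61706·33 = 1801678 + 9030252 + 5304162 + 5268168 + 1582776 + 2036298 = 25023334.
Divide by N: 25023334 / 391318 = 63.946... → 63.9.

63.9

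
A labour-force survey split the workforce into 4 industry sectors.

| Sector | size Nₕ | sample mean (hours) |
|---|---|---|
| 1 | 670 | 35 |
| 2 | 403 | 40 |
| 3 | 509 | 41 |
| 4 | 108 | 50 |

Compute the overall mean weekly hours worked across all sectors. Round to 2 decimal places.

38.96

N = 670 + 403 + 509 + 108 = 1690.
The stratified mean weights each stratum mean by its population share Nₕ/N.
Σ Nₕx̄ₕ = 670·35 + 403·40 + 509·41 + 108·50 = 23450 + 16120 + 20869 + 5400 = 65839.
Divide by N: 65839 / 1690 = 38.9580... → 38.96.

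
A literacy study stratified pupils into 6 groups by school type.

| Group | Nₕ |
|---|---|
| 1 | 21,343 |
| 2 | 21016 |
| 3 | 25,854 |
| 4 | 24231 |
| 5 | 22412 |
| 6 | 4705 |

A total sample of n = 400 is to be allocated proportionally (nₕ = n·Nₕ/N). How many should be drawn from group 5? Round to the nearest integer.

Share of group 5 = 22412/119561 = 0.18745.
Allocate 400 × 0.18745 = 74.981... → 75.

75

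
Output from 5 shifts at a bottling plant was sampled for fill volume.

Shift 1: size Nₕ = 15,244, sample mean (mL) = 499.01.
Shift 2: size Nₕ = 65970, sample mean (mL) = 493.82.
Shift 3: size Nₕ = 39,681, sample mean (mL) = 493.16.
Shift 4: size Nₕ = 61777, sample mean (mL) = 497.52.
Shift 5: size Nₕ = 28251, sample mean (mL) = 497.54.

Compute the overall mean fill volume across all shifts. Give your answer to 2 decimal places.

495.65

x̄_st = (Σ Nₕx̄ₕ) / (Σ Nₕ) = (15244·499.01 + 65970·493.82 + 39681·493.16 + 61777·497.52 + 28251·497.54) / 210923
= 104544591.38 / 210923 = 495.6529... → 495.65.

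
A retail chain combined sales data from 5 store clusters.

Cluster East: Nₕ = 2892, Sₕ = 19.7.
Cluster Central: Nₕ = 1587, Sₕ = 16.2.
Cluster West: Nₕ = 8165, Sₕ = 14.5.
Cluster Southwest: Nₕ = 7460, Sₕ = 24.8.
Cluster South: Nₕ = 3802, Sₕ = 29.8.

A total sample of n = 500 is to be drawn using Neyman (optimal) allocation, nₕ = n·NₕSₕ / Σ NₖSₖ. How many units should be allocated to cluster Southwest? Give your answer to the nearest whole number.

185

Σ NₕSₕ = 2892·19.7 + 1587·16.2 + 8165·14.5 + 7460·24.8 + 3802·29.8 = 499381.9.
Share for Southwest: 185008/499381.9 = 0.37047.
n_Southwest = 500 × 0.37047 = 185.237... → 185.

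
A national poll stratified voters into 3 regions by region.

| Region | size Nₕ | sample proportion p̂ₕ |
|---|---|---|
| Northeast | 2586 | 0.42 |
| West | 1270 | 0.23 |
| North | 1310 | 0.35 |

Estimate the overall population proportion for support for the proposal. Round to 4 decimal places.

Wₕ = Nₕ/N with N = 5166: 0.5006, 0.2458, 0.2536.
p̂_st = 0.5006·0.42 + 0.2458·0.23 + 0.2536·0.35 ≈ 0.355540... → 0.3555.

0.3555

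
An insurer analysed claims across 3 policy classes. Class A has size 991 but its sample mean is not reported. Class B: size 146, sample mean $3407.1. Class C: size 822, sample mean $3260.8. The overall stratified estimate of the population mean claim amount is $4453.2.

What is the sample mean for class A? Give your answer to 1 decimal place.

N = 991 + 146 + 822 = 1959.
Overall total = μ·N = 4453.2·1959 = 8723818.8.
Subtract the known strata: 146·3407.1 + 822·3260.8 = 3177814.2.
Remaining total for class A: 8723818.8 − 3177814.2 = 5546004.6.
Divide by its size: 5546004.6 / 991 = 5596.372... → 5596.4.

5596.4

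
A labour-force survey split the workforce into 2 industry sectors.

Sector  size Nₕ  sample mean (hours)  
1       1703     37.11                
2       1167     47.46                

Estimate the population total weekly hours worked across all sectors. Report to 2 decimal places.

1: 1703·37.11 = 63198.33
2: 1167·47.46 = 55385.82
τ̂ = Σ Nₕx̄ₕ = 118584.15.

118584.15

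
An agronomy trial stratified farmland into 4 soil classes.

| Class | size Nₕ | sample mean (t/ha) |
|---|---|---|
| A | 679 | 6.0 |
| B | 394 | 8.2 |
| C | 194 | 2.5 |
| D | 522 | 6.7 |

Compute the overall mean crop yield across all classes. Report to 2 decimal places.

6.31

N = 1789; weights Wₕ = Nₕ/N = (0.3795, 0.2202, 0.1084, 0.2918).
x̄_st = Σ Wₕ·x̄ₕ = 0.3795·6.0 + 0.2202·8.2 + 0.1084·2.5 + 0.2918·6.7 ≈ 6.3092...
→ 6.31.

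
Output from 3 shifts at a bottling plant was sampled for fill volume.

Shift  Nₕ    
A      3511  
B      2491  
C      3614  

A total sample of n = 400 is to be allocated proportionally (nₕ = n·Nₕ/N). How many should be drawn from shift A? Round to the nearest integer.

N = 3511 + 2491 + 3614 = 9616.
n_A = 400·3511/9616 = 146.048... → 146.

146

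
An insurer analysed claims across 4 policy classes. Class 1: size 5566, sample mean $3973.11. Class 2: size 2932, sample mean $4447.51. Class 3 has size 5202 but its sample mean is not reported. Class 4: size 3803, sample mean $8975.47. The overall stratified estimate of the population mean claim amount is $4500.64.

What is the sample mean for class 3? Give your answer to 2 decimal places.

Σ Nₕx̄ₕ = N·μ, so 5202·x̄_3 = 17503·4500.64 − (5566·3973.11 + 2932·4447.51 + 3803·8975.47).
= 78774701.92 − 69288141.99 = 9486559.93.
x̄_3 = 9486559.93 / 5202 = 1823.6370... → 1823.64.

1823.64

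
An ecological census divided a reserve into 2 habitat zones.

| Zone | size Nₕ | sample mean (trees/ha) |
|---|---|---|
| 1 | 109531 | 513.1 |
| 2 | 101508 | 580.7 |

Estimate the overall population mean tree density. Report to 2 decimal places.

545.62

x̄_st = (Σ Nₕx̄ₕ) / (Σ Nₕ) = (109531·513.1 + 101508·580.7) / 211039
= 115146051.7 / 211039 = 545.6150... → 545.62.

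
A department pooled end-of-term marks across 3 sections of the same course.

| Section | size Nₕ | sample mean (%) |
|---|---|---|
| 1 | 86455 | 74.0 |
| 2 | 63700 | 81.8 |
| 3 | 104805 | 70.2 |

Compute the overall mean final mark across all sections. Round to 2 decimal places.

N = 86455 + 63700 + 104805 = 254960.
The stratified mean weights each stratum mean by its population share Nₕ/N.
Σ Nₕx̄ₕ = 86455·74.0 + 63700·81.8 + 104805·70.2 = 6397670 + 5210660 + 7357311 = 18965641.
Divide by N: 18965641 / 254960 = 74.3867... → 74.39.

74.39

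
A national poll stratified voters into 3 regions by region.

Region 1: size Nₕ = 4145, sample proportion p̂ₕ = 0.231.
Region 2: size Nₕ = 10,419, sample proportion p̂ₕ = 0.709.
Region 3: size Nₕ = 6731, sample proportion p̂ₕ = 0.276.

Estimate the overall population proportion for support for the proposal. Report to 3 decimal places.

0.479

N = 4145 + 10419 + 6731 = 21295.
Overall proportion = Σ (Nₕ/N)·p̂ₕ.
Σ Nₕp̂ₕ = 957.495 + 7387.071 + 1857.756 = 10202.322.
10202.322 / 21295 = 0.47909... → 0.479.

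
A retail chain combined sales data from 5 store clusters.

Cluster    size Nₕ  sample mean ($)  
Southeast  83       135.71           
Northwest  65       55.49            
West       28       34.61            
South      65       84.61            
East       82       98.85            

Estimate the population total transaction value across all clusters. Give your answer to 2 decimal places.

Southeast: 83·135.71 = 11263.93
Northwest: 65·55.49 = 3606.85
West: 28·34.61 = 969.08
South: 65·84.61 = 5499.65
East: 82·98.85 = 8105.7
τ̂ = Σ Nₕx̄ₕ = 29445.21.

29445.21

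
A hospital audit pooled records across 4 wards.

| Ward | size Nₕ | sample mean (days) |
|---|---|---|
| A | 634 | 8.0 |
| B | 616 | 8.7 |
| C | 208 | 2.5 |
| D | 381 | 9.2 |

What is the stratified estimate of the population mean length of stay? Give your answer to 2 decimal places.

7.86

N = 1839; weights Wₕ = Nₕ/N = (0.3448, 0.3350, 0.1131, 0.2072).
x̄_st = Σ Wₕ·x̄ₕ = 0.3448·8.0 + 0.3350·8.7 + 0.1131·2.5 + 0.2072·9.2 ≈ 7.8610...
→ 7.86.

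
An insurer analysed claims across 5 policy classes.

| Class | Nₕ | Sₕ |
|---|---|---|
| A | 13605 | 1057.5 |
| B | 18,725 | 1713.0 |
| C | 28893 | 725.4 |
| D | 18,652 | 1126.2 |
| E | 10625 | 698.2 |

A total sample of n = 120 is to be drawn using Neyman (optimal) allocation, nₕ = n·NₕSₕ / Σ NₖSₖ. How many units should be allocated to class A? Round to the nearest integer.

Σ NₕSₕ = 13605·1057.5 + 18725·1713.0 + 28893·725.4 + 18652·1126.2 + 10625·698.2 = 95846452.1.
Share for A: 14387287.5/95846452.1 = 0.15011.
n_A = 120 × 0.15011 = 18.013... → 18.

18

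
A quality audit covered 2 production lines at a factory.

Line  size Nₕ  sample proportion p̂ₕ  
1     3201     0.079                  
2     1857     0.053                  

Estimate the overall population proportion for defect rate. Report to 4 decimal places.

0.0695

Wₕ = Nₕ/N with N = 5058: 0.6329, 0.3671.
p̂_st = 0.6329·0.079 + 0.3671·0.053 ≈ 0.069454... → 0.0695.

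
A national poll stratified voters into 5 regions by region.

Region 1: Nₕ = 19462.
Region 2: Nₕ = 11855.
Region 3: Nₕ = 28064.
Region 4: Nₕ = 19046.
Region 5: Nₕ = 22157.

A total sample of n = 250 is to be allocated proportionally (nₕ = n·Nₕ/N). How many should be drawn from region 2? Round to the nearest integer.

N = 19462 + 11855 + 28064 + 19046 + 22157 = 100584.
n_2 = 250·11855/100584 = 29.465... → 29.

29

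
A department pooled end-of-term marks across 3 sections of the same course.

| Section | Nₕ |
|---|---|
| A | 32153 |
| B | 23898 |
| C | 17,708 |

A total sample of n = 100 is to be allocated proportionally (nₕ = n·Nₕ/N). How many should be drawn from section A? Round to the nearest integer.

44

Share of section A = 32153/73759 = 0.43592.
Allocate 100 × 0.43592 = 43.592... → 44.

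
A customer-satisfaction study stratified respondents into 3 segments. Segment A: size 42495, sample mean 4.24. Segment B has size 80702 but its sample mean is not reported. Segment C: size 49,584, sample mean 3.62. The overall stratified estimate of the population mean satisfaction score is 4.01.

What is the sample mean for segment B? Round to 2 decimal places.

N = 42495 + 80702 + 49584 = 172781.
Overall total = μ·N = 4.01·172781 = 692851.81.
Subtract the known strata: 42495·4.24 + 49584·3.62 = 359672.88.
Remaining total for segment B: 692851.81 − 359672.88 = 333178.93.
Divide by its size: 333178.93 / 80702 = 4.1285... → 4.13.

4.13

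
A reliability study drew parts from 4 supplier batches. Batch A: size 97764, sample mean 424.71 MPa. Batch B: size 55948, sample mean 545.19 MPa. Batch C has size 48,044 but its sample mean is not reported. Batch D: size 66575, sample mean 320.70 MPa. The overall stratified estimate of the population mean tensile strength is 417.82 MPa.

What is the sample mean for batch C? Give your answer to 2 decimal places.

Σ Nₕx̄ₕ = N·μ, so 48044·x̄_C = 268331·417.82 − (97764·424.71 + 55948·545.19 + 66575·320.70).
= 112114058.42 − 93374241.06 = 18739817.36.
x̄_C = 18739817.36 / 48044 = 390.0553... → 390.06.

390.06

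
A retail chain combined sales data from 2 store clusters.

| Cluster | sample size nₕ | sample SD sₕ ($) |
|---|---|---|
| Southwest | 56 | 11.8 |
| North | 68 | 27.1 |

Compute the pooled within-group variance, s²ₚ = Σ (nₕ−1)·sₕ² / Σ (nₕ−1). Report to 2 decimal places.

466.10

Southwest: (56−1)·11.8² = 55·139.24 = 7658.2
North: (68−1)·27.1² = 67·734.41 = 49205.47
Numerator = 56863.67; denominator = Σ(nₕ−1) = 122.
s²ₚ = 56863.67/122 = 466.0957... → 466.10.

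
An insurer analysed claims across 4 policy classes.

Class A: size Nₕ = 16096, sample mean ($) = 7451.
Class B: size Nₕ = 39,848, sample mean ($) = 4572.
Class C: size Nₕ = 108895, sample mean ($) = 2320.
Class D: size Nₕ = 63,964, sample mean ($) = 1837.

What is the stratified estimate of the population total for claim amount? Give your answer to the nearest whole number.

672254620

A: 16096·7451 = 119931296
B: 39848·4572 = 182185056
C: 108895·2320 = 252636400
D: 63964·1837 = 117501868
τ̂ = Σ Nₕx̄ₕ = 672254620.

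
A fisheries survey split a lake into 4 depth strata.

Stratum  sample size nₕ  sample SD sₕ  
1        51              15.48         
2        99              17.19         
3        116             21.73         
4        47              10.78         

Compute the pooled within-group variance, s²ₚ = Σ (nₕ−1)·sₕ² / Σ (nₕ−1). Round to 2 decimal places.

325.53

Degrees of freedom: 50 + 98 + 115 + 46 = 309.
Σ(nₕ−1)sₕ² = 50·239.6304 + 98·295.4961 + 115·472.1929 + 46·116.2084 = 100587.9077.
s²ₚ = 100587.9077 / 309 = 325.5272... → 325.53.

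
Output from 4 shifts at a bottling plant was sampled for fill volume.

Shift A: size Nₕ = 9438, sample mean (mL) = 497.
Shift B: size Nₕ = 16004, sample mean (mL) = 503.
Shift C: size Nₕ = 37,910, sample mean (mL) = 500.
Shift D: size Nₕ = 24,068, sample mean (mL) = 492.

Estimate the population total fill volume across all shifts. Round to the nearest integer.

Population total = Σ Nₕ·x̄ₕ (each stratum's size times its mean).
9438·497 + 16004·503 + 37910·500 + 24068·492 = 4690686 + 8050012 + 18955000 + 11841456 = 43537154.

43537154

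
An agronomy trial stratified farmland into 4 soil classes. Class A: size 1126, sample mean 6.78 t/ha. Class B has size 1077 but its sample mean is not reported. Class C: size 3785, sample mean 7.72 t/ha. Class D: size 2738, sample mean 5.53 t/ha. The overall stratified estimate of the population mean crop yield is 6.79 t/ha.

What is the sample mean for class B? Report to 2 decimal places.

6.74

Σ Nₕx̄ₕ = N·μ, so 1077·x̄_B = 8726·6.79 − (1126·6.78 + 3785·7.72 + 2738·5.53).
= 59249.54 − 51995.62 = 7253.92.
x̄_B = 7253.92 / 1077 = 6.7353... → 6.74.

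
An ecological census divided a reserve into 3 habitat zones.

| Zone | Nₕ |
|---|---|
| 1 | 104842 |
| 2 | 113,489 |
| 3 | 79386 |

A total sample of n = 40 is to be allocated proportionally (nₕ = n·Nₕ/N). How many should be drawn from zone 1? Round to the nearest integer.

Share of zone 1 = 104842/297717 = 0.35215.
Allocate 40 × 0.35215 = 14.086... → 14.

14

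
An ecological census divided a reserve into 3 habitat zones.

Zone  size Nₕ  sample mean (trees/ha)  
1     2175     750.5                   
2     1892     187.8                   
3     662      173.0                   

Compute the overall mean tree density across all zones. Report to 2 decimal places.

444.53

x̄_st = (Σ Nₕx̄ₕ) / (Σ Nₕ) = (2175·750.5 + 1892·187.8 + 662·173.0) / 4729
= 2102181.1 / 4729 = 444.5297... → 444.53.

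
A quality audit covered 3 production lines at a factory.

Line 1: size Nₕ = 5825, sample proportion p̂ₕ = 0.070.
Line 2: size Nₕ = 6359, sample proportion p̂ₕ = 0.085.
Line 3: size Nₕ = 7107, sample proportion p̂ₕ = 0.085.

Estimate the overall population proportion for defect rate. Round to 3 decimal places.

0.080

N = 5825 + 6359 + 7107 = 19291.
Overall proportion = Σ (Nₕ/N)·p̂ₕ.
Σ Nₕp̂ₕ = 407.75 + 540.515 + 604.095 = 1552.36.
1552.36 / 19291 = 0.08047... → 0.080.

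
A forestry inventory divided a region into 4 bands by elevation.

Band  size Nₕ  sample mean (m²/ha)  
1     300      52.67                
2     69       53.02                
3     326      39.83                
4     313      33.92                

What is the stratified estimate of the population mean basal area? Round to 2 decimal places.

42.72

N = 1008; weights Wₕ = Nₕ/N = (0.2976, 0.0685, 0.3234, 0.3105).
x̄_st = Σ Wₕ·x̄ₕ = 0.2976·52.67 + 0.0685·53.02 + 0.3234·39.83 + 0.3105·33.92 ≈ 42.7192...
→ 42.72.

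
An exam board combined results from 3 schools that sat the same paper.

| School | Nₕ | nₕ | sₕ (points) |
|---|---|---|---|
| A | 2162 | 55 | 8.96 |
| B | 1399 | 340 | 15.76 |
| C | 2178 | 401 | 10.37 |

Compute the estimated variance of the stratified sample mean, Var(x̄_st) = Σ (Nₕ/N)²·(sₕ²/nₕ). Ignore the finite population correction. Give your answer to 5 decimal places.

0.28919

N = 5739; Wₕ = Nₕ/N.
school A: (2162/5739)²·8.96²/55 = 0.20715349
school B: (1399/5739)²·15.76²/340 = 0.04341067
school C: (2178/5739)²·10.37²/401 = 0.03862393
Sum = 0.28918809 → 0.28919.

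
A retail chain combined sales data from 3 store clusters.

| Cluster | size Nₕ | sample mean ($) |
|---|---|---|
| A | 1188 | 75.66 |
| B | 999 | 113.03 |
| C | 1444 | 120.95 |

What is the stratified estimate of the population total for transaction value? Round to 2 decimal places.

377452.85

Population total = Σ Nₕ·x̄ₕ (each stratum's size times its mean).
1188·75.66 + 999·113.03 + 1444·120.95 = 89884.08 + 112916.97 + 174651.8 = 377452.85.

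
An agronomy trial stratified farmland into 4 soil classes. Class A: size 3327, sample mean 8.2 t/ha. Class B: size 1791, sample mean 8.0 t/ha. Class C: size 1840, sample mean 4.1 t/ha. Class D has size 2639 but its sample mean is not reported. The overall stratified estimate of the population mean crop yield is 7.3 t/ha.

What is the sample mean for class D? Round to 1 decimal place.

N = 3327 + 1791 + 1840 + 2639 = 9597.
Overall total = μ·N = 7.3·9597 = 70058.1.
Subtract the known strata: 3327·8.2 + 1791·8.0 + 1840·4.1 = 49153.4.
Remaining total for class D: 70058.1 − 49153.4 = 20904.7.
Divide by its size: 20904.7 / 2639 = 7.921... → 7.9.

7.9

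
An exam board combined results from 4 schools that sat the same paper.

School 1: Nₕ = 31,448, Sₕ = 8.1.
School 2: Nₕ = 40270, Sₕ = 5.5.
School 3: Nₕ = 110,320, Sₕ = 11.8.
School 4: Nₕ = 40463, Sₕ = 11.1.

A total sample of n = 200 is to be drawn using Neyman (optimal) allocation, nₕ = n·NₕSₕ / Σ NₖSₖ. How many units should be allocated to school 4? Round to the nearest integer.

40

Σ NₕSₕ = 31448·8.1 + 40270·5.5 + 110320·11.8 + 40463·11.1 = 2227129.1.
Share for 4: 449139.3/2227129.1 = 0.20167.
n_4 = 200 × 0.20167 = 40.333... → 40.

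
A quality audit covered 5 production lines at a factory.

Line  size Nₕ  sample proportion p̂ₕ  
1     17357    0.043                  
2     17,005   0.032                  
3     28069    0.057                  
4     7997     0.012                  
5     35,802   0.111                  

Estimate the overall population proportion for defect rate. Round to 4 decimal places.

0.0655

N = 17357 + 17005 + 28069 + 7997 + 35802 = 106230.
Overall proportion = Σ (Nₕ/N)·p̂ₕ.
Σ Nₕp̂ₕ = 746.351 + 544.16 + 1599.933 + 95.964 + 3974.022 = 6960.43.
6960.43 / 106230 = 0.065522... → 0.0655.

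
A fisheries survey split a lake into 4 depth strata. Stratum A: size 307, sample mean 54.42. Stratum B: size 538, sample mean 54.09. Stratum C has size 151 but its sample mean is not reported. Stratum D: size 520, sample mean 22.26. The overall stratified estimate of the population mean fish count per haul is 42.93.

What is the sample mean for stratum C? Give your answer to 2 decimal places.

50.99

N = 307 + 538 + 151 + 520 = 1516.
Overall total = μ·N = 42.93·1516 = 65081.88.
Subtract the known strata: 307·54.42 + 538·54.09 + 520·22.26 = 57382.56.
Remaining total for stratum C: 65081.88 − 57382.56 = 7699.32.
Divide by its size: 7699.32 / 151 = 50.9889... → 50.99.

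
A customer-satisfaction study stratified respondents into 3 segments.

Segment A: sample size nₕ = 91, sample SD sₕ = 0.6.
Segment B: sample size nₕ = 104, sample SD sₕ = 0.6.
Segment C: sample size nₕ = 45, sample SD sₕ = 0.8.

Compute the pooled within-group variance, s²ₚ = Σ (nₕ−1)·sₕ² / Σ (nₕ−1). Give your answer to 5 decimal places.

0.41198

Degrees of freedom: 90 + 103 + 44 = 237.
Σ(nₕ−1)sₕ² = 90·0.36 + 103·0.36 + 44·0.64 = 97.64.
s²ₚ = 97.64 / 237 = 0.4119831... → 0.41198.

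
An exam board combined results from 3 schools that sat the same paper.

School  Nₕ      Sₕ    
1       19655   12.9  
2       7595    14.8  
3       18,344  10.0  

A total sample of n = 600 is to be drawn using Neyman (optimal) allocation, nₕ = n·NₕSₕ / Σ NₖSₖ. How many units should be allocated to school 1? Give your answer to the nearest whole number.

1: NₕSₕ = 19655·12.9 = 253549.5
2: NₕSₕ = 7595·14.8 = 112406
3: NₕSₕ = 18344·10.0 = 183440
Σ NₕSₕ = 549395.5.
n_1 = 600·253549.5/549395.5 = 276.904... → 277.

277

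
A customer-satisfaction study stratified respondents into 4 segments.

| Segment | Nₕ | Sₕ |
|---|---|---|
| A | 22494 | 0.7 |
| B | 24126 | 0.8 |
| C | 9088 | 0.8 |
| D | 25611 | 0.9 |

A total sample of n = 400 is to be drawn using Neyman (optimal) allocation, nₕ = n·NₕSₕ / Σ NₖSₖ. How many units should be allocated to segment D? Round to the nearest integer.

141

A: NₕSₕ = 22494·0.7 = 15745.8
B: NₕSₕ = 24126·0.8 = 19300.8
C: NₕSₕ = 9088·0.8 = 7270.4
D: NₕSₕ = 25611·0.9 = 23049.9
Σ NₕSₕ = 65366.9.
n_D = 400·23049.9/65366.9 = 141.049... → 141.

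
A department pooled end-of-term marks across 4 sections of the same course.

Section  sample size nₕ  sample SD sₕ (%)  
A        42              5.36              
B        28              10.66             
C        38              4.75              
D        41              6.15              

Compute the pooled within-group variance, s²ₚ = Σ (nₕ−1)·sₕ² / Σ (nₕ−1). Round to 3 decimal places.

A: (42−1)·5.36² = 41·28.7296 = 1177.9136
B: (28−1)·10.66² = 27·113.6356 = 3068.1612
C: (38−1)·4.75² = 37·22.5625 = 834.8125
D: (41−1)·6.15² = 40·37.8225 = 1512.9
Numerator = 6593.7873; denominator = Σ(nₕ−1) = 145.
s²ₚ = 6593.7873/145 = 45.47440... → 45.474.

45.474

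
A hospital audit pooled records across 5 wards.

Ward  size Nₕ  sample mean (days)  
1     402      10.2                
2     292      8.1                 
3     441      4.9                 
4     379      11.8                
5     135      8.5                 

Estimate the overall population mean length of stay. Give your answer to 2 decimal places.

8.64

N = 1649; weights Wₕ = Nₕ/N = (0.2438, 0.1771, 0.2674, 0.2298, 0.0819).
x̄_st = Σ Wₕ·x̄ₕ = 0.2438·10.2 + 0.1771·8.1 + 0.2674·4.9 + 0.2298·11.8 + 0.0819·8.5 ≈ 8.6393...
→ 8.64.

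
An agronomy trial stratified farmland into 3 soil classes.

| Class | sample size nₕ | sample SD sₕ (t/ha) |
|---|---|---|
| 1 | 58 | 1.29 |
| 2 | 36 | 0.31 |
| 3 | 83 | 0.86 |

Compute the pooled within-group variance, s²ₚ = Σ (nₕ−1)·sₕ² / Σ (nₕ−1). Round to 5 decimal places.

0.91301

Degrees of freedom: 57 + 35 + 82 = 174.
Σ(nₕ−1)sₕ² = 57·1.6641 + 35·0.0961 + 82·0.7396 = 158.8644.
s²ₚ = 158.8644 / 174 = 0.9130138... → 0.91301.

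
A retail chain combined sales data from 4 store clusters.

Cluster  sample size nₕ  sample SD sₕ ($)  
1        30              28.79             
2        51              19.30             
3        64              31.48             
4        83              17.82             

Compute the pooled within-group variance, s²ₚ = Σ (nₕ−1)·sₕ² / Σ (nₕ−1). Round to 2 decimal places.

585.42

1: (30−1)·28.79² = 29·828.8641 = 24037.0589
2: (51−1)·19.30² = 50·372.49 = 18624.5
3: (64−1)·31.48² = 63·990.9904 = 62432.3952
4: (83−1)·17.82² = 82·317.5524 = 26039.2968
Numerator = 131133.2509; denominator = Σ(nₕ−1) = 224.
s²ₚ = 131133.2509/224 = 585.4163... → 585.42.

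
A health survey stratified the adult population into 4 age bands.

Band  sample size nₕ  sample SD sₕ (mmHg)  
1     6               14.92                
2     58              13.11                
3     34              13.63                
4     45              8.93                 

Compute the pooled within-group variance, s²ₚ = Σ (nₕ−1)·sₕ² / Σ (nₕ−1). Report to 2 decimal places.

1: (6−1)·14.92² = 5·222.6064 = 1113.032
2: (58−1)·13.11² = 57·171.8721 = 9796.7097
3: (34−1)·13.63² = 33·185.7769 = 6130.6377
4: (45−1)·8.93² = 44·79.7449 = 3508.7756
Numerator = 20549.155; denominator = Σ(nₕ−1) = 139.
s²ₚ = 20549.155/139 = 147.8356... → 147.84.

147.84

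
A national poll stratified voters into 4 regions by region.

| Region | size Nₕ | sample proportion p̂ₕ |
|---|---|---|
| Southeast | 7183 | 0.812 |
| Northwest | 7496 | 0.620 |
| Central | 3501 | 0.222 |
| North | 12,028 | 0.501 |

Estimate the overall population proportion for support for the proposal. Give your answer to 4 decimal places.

0.5721

N = 7183 + 7496 + 3501 + 12028 = 30208.
Overall proportion = Σ (Nₕ/N)·p̂ₕ.
Σ Nₕp̂ₕ = 5832.596 + 4647.52 + 777.222 + 6026.028 = 17283.366.
17283.366 / 30208 = 0.572145... → 0.5721.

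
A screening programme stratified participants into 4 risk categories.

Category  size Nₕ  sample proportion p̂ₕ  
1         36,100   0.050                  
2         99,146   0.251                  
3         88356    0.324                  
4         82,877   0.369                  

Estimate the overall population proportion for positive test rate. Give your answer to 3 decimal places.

Wₕ = Nₕ/N with N = 306479: 0.1178, 0.3235, 0.2883, 0.2704.
p̂_st = 0.1178·0.050 + 0.3235·0.251 + 0.2883·0.324 + 0.2704·0.369 ≈ 0.28028... → 0.280.

0.280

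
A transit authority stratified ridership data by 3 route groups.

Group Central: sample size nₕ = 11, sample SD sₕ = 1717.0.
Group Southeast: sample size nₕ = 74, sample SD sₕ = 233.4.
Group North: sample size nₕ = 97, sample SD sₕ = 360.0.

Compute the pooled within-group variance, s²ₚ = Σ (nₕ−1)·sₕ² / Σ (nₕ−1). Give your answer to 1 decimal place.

256420.1

Central: (11−1)·1717.0² = 10·2948089 = 29480890
Southeast: (74−1)·233.4² = 73·54475.56 = 3976715.88
North: (97−1)·360.0² = 96·129600 = 12441600
Numerator = 45899205.88; denominator = Σ(nₕ−1) = 179.
s²ₚ = 45899205.88/179 = 256420.145... → 256420.1.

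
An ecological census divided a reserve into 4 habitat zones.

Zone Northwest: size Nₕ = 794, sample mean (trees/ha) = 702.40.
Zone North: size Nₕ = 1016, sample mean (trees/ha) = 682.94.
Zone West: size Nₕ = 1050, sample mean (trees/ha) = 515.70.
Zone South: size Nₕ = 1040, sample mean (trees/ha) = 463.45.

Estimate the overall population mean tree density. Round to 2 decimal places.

N = 3900; weights Wₕ = Nₕ/N = (0.2036, 0.2605, 0.2692, 0.2667).
x̄_st = Σ Wₕ·x̄ₕ = 0.2036·702.40 + 0.2605·682.94 + 0.2692·515.70 + 0.2667·463.45 ≈ 583.3450...
→ 583.35.

583.35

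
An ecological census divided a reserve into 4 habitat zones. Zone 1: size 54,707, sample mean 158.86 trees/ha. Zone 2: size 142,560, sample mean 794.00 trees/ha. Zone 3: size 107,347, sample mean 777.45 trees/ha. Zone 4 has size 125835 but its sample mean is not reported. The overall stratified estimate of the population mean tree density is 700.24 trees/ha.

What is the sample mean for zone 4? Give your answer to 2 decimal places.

N = 54707 + 142560 + 107347 + 125835 = 430449.
Overall total = μ·N = 700.24·430449 = 301417607.76.
Subtract the known strata: 54707·158.86 + 142560·794.00 + 107347·777.45 = 205340319.17.
Remaining total for zone 4: 301417607.76 − 205340319.17 = 96077288.59.
Divide by its size: 96077288.59 / 125835 = 763.5180... → 763.52.

763.52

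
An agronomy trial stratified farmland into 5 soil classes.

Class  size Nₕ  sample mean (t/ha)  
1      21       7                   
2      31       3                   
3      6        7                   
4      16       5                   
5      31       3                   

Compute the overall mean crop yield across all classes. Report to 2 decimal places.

4.33

N = 105; weights Wₕ = Nₕ/N = (0.2000, 0.2952, 0.0571, 0.1524, 0.2952).
x̄_st = Σ Wₕ·x̄ₕ = 0.2000·7 + 0.2952·3 + 0.0571·7 + 0.1524·5 + 0.2952·3 ≈ 4.3333...
→ 4.33.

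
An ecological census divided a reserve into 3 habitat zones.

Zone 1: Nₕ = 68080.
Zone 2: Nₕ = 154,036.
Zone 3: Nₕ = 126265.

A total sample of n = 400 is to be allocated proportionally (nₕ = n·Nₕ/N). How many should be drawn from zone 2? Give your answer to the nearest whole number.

N = 68080 + 154036 + 126265 = 348381.
n_2 = 400·154036/348381 = 176.859... → 177.

177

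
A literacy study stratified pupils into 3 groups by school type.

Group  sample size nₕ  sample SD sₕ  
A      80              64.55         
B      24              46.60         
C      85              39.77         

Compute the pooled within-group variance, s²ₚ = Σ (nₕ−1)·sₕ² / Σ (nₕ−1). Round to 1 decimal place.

A: (80−1)·64.55² = 79·4166.7025 = 329169.4975
B: (24−1)·46.60² = 23·2171.56 = 49945.88
C: (85−1)·39.77² = 84·1581.6529 = 132858.8436
Numerator = 511974.2211; denominator = Σ(nₕ−1) = 186.
s²ₚ = 511974.2211/186 = 2752.550... → 2752.5.

2752.5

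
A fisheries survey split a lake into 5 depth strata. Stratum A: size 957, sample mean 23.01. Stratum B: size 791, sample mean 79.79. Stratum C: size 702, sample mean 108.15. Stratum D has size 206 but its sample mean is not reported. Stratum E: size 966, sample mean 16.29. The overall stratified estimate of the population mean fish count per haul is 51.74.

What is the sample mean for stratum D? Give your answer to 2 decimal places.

51.51

Σ Nₕx̄ₕ = N·μ, so 206·x̄_D = 3622·51.74 − (957·23.01 + 791·79.79 + 702·108.15 + 966·16.29).
= 187402.28 − 176791.9 = 10610.38.
x̄_D = 10610.38 / 206 = 51.5067... → 51.51.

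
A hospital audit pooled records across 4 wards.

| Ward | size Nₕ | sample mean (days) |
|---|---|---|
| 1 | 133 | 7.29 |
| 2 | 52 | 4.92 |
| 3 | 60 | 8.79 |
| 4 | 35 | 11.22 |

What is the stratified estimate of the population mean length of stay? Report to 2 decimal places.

7.66

x̄_st = (Σ Nₕx̄ₕ) / (Σ Nₕ) = (133·7.29 + 52·4.92 + 60·8.79 + 35·11.22) / 280
= 2145.51 / 280 = 7.6625... → 7.66.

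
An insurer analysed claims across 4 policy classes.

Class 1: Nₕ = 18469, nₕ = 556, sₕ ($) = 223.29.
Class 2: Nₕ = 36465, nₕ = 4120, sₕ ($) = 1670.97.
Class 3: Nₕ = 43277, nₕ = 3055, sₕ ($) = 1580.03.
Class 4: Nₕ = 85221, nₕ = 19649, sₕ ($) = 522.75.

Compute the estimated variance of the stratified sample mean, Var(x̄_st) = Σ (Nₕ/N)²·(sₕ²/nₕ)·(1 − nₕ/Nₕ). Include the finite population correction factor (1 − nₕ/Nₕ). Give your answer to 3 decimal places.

N = 183432; Wₕ = Nₕ/N.
class 1: (18469/183432)²·223.29²/556·(1 − 556/18469) = 0.881709
class 2: (36465/183432)²·1670.97²/4120·(1 − 4120/36465) = 23.755997
class 3: (43277/183432)²·1580.03²/3055·(1 − 3055/43277) = 42.275627
class 4: (85221/183432)²·522.75²/19649·(1 − 19649/85221) = 2.309737
Sum = 69.223070 → 69.223.

69.223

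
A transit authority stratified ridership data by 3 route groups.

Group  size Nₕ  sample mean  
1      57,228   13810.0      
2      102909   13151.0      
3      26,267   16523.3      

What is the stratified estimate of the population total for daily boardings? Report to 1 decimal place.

Population total = Σ Nₕ·x̄ₕ (each stratum's size times its mean).
57228·13810.0 + 102909·13151.0 + 26267·16523.3 = 790318680 + 1353356259 + 434017521.1 = 2577692460.1.

2577692460.1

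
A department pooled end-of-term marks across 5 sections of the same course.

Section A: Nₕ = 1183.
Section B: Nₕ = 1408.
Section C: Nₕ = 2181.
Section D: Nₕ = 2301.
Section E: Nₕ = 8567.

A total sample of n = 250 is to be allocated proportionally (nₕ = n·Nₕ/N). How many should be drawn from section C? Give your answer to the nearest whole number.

N = 1183 + 1408 + 2181 + 2301 + 8567 = 15640.
n_C = 250·2181/15640 = 34.863... → 35.

35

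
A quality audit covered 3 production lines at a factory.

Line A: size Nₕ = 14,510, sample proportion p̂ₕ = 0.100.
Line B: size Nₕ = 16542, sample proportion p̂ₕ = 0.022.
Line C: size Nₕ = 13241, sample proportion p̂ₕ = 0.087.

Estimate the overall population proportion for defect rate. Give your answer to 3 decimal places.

0.067

N = 14510 + 16542 + 13241 = 44293.
Overall proportion = Σ (Nₕ/N)·p̂ₕ.
Σ Nₕp̂ₕ = 1451 + 363.924 + 1151.967 = 2966.891.
2966.891 / 44293 = 0.06698... → 0.067.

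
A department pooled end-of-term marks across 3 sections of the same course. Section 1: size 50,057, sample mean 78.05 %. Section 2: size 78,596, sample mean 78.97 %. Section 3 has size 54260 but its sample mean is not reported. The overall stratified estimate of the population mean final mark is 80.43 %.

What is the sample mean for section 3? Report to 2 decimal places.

84.74

N = 50057 + 78596 + 54260 = 182913.
Overall total = μ·N = 80.43·182913 = 14711692.59.
Subtract the known strata: 50057·78.05 + 78596·78.97 = 10113674.97.
Remaining total for section 3: 14711692.59 − 10113674.97 = 4598017.62.
Divide by its size: 4598017.62 / 54260 = 84.7405... → 84.74.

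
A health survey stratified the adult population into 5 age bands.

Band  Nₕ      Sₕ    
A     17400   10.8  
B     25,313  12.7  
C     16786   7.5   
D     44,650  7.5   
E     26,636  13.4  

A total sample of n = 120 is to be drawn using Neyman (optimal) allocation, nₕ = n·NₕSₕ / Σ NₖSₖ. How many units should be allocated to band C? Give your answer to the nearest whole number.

Σ NₕSₕ = 17400·10.8 + 25313·12.7 + 16786·7.5 + 44650·7.5 + 26636·13.4 = 1327087.5.
Share for C: 125895/1327087.5 = 0.09487.
n_C = 120 × 0.09487 = 11.384... → 11.

11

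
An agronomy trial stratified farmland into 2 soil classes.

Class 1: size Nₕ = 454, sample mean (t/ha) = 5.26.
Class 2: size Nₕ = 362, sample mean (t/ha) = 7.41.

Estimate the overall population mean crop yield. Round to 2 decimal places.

x̄_st = (Σ Nₕx̄ₕ) / (Σ Nₕ) = (454·5.26 + 362·7.41) / 816
= 5070.46 / 816 = 6.2138... → 6.21.

6.21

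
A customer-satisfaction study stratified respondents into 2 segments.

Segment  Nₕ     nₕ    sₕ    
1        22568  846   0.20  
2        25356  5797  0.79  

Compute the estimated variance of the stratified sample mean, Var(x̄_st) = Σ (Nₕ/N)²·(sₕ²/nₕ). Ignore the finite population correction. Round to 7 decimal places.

0.0000406

N = 47924; Wₕ = Nₕ/N.
segment 1: (22568/47924)²·0.20²/846 = 0.0000104850
segment 2: (25356/47924)²·0.79²/5797 = 0.0000301374
Sum = 0.0000406225 → 0.0000406.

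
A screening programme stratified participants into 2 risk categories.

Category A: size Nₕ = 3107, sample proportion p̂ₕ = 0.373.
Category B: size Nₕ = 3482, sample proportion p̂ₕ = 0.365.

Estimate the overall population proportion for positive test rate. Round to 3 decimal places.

Wₕ = Nₕ/N with N = 6589: 0.4715, 0.5285.
p̂_st = 0.4715·0.373 + 0.5285·0.365 ≈ 0.36877... → 0.369.

0.369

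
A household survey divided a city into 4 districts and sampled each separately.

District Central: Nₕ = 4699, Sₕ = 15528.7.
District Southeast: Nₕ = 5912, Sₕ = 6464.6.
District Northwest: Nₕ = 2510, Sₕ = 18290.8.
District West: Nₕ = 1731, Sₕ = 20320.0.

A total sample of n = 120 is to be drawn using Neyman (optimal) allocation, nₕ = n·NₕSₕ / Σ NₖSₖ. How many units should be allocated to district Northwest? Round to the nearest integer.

Central: NₕSₕ = 4699·15528.7 = 72969361.3
Southeast: NₕSₕ = 5912·6464.6 = 38218715.2
Northwest: NₕSₕ = 2510·18290.8 = 45909908
West: NₕSₕ = 1731·20320.0 = 35173920
Σ NₕSₕ = 192271904.5.
n_Northwest = 120·45909908/192271904.5 = 28.653... → 29.

29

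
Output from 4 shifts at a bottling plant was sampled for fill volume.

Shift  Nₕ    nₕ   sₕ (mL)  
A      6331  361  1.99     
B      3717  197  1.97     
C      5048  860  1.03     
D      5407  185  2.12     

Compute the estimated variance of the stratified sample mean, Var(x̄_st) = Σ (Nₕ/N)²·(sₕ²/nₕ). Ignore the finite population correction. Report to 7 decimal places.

0.0034578

N = 20503. Term for each stratum: Wₕ²sₕ²/nₕ.
Var(x̄_st) = 0.0010459448 + 0.0006474653 + 0.0000747790 + 0.0016895767 = 0.0034577658 → 0.0034578.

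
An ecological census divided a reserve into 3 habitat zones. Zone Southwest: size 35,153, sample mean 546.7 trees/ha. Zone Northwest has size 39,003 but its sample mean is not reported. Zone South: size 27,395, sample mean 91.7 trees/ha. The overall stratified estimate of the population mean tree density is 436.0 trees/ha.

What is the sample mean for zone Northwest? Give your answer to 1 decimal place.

Σ Nₕx̄ₕ = N·μ, so 39003·x̄_Northwest = 101551·436.0 − (35153·546.7 + 27395·91.7).
= 44276236 − 21730266.6 = 22545969.4.
x̄_Northwest = 22545969.4 / 39003 = 578.057... → 578.1.

578.1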